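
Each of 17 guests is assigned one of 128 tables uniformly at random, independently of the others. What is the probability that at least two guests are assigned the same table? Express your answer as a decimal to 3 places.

It's easier to compute the probability that all 17 are distinct.
P(all distinct) = 128/128 · 127/128 · ··· · 112/128 ≈ 0.329.
So the probability of at least one match is 1 − 0.329 = 0.671.

0.671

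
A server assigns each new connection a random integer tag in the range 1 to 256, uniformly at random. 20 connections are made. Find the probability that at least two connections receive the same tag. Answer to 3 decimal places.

It's easier to compute the probability that all 20 are distinct.
P(all distinct) = 256/256 · 255/256 · ··· · 237/256 ≈ 0.467.
So the probability of at least one match is 1 − 0.467 = 0.533.

0.533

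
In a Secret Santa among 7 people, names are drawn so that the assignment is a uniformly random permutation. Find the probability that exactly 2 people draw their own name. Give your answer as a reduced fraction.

11/60

Choose which 2 of the 7 are fixed: C(7,2) = 21 ways.
The remaining 5 must have no fixed point: D(5) = 44.
P = 21·44/5040 = 11/60.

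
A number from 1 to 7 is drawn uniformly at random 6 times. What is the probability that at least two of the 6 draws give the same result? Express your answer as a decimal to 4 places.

0.9572

P(all 6 different) = 7/7 · 6/7 · ··· · 2/7 ≈ 0.0428.
P(at least two equal) = 1 − 0.0428 = 0.9572.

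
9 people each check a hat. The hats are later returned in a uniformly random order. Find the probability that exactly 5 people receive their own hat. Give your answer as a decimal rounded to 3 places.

Choose which 5 of the 9 are fixed: C(9,5) = 126 ways.
The remaining 4 must have no fixed point: D(4) = 9.
P = 126·9/362880 = 1/320 ≈ 0.003.

0.003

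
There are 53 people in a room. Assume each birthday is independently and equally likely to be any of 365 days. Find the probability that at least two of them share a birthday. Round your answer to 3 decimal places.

It's easier to compute the probability that all 53 are distinct.
P(all distinct) = 365/365 · 364/365 · ··· · 313/365 ≈ 0.019.
So the probability of at least one match is 1 − 0.019 = 0.981.

0.981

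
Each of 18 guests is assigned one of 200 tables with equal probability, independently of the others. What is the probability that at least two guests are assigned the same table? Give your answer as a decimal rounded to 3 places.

0.545

It's easier to compute the probability that all 18 are distinct.
P(all distinct) = 200/200 · 199/200 · ··· · 183/200 ≈ 0.455.
So the probability of at least one match is 1 − 0.455 = 0.545.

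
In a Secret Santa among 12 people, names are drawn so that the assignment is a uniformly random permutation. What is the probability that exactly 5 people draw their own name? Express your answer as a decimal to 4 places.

0.0031

Choose which 5 of the 12 are fixed: C(12,5) = 792 ways.
The remaining 7 must have no fixed point: D(7) = 1854.
P = 792·1854/479001600 = 103/33600 ≈ 0.0031.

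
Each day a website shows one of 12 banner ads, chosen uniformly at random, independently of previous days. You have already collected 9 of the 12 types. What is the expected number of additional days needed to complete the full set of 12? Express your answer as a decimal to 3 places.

22.000

Starting from 9 distinct types, each trial gives a new one with probability (12−i)/12 when i types are held, so the wait for the next new type is 12/(12−i).
E = 12/3 + 12/2 + 12/1 = 22 ≈ 22.000.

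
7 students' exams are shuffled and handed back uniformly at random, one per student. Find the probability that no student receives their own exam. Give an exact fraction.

This is the derangement probability: permutations of 7 with no fixed point.
D(7) = 7! · (1 − 1/1! + 1/2! − ··· + (−1)^7/7!) = 1854.
P = 1854/5040 = 103/280.

103/280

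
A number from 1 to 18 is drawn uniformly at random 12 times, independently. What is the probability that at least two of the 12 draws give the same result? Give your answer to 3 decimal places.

P(all 12 different) = 18/18 · 17/18 · ··· · 7/18 ≈ 0.008.
P(at least two equal) = 1 − 0.008 = 0.992.

0.992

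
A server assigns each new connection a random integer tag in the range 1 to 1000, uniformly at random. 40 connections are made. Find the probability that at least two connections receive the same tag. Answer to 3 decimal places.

It's easier to compute the probability that all 40 are distinct.
P(all distinct) = 1000/1000 · 999/1000 · ··· · 961/1000 ≈ 0.454.
So the probability of at least one match is 1 − 0.454 = 0.546.

0.546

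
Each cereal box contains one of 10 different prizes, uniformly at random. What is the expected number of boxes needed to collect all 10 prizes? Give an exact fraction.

After i distinct types are collected, each trial gives a new one with probability (10−i)/10, so the expected wait for the next new type is 10/(10−i).
E = 10/10 + 10/9 + 10/8 + 10/7 + 10/6 + 10/5 + 10/4 + 10/3 + 10/2 + 10/1 = 7381/252.

7381/252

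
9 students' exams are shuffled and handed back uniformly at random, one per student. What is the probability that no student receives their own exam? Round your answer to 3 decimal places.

0.368

This is the derangement probability: permutations of 9 with no fixed point.
D(9) = 9! · (1 − 1/1! + 1/2! − ··· + (−1)^9/9!) = 133496.
P = 133496/362880 = 16687/45360 ≈ 0.368.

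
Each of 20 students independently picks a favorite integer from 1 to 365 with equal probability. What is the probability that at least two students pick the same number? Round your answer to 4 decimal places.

0.4114

It's easier to compute the probability that all 20 are distinct.
P(all distinct) = 365/365 · 364/365 · ··· · 346/365 ≈ 0.5886.
So the probability of at least one match is 1 − 0.5886 = 0.4114.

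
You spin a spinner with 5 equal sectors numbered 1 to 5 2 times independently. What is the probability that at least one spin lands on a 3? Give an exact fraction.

P(no spin lands on a 3) = (4/5)^2 = 16/25.
P(at least one) = 1 − 16/25 = 9/25.

9/25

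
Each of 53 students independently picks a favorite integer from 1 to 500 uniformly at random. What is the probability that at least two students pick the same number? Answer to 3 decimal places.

It's easier to compute the probability that all 53 are distinct.
P(all distinct) = 500/500 · 499/500 · ··· · 448/500 ≈ 0.057.
So the probability of at least one match is 1 − 0.057 = 0.943.

0.943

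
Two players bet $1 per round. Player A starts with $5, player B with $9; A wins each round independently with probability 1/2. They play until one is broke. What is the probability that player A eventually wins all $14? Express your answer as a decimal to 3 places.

With a fair step, P(i) = ½P(i−1) + ½P(i+1) with P(0)=0, P(14)=1 has the linear solution P(i) = i/14.
P(5) = 5/14 ≈ 0.357.

0.357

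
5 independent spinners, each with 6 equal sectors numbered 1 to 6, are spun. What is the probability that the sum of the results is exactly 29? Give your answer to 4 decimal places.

0.0006

There are 6^5 = 7776 equally likely outcomes.
The number of ordered 5-tuples from {1,…,6} summing to 29 is 5.
P(sum = 29) = 5/7776 ≈ 0.0006.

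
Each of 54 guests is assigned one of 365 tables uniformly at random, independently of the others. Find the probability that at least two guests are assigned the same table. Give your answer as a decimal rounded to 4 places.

It's easier to compute the probability that all 54 are distinct.
P(all distinct) = 365/365 · 364/365 · ··· · 312/365 ≈ 0.0161.
So the probability of at least one match is 1 − 0.0161 = 0.9839.

0.9839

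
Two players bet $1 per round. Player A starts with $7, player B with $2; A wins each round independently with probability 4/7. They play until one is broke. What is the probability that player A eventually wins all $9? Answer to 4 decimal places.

0.9369

Let r = q/p = (3/7)/(4/7) = 3/4. The recurrence P(i) = p·P(i+1) + q·P(i−1) with P(0)=0, P(9)=1 gives P(i) = (1 − r^i)/(1 − r^9).
P(7) = (1 − (3/4)^7) / (1 − (3/4)^9) = 227152/242461 ≈ 0.9369.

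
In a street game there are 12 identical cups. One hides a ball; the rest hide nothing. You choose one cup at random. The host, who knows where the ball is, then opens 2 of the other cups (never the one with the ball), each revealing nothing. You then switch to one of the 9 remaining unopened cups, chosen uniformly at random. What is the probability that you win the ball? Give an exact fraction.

Your original cup holds the ball with probability 1/12, so the other 11 collectively hold it with probability 11/12.
The host can always find 2 empty cups to open, so the reveals don't change that 11/12; it is now spread over the 9 remaining unopened cups.
P(win by switching) = (11/12) · (1/9) = 11/108.

11/108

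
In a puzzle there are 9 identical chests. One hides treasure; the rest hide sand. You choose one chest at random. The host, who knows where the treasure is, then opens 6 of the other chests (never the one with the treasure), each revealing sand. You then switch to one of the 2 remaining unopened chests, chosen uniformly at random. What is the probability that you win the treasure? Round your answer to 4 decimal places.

Your original chest holds the treasure with probability 1/9, so the other 8 collectively hold it with probability 8/9.
The host can always find 6 empty chests to open, so the reveals don't change that 8/9; it is now spread over the 2 remaining unopened chests.
P(win by switching) = (8/9) · (1/2) = 4/9 ≈ 0.4444.

0.4444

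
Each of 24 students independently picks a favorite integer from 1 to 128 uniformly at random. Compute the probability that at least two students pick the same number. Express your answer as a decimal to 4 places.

It's easier to compute the probability that all 24 are distinct.
P(all distinct) = 128/128 · 127/128 · ··· · 105/128 ≈ 0.1001.
So the probability of at least one match is 1 − 0.1001 = 0.8999.

0.8999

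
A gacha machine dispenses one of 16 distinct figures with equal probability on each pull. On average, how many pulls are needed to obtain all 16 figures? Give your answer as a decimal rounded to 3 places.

54.092

After i distinct types are collected, each trial gives a new one with probability (16−i)/16, so the expected wait for the next new type is 16/(16−i).
E = 16/16 + 16/15 + 16/14 + 16/13 + 16/12 + 16/11 + 16/10 + 16/9 + 16/8 + 16/7 + 16/6 + 16/5 + 16/4 + 16/3 + 16/2 + 16/1 = 2436559/45045 ≈ 54.092.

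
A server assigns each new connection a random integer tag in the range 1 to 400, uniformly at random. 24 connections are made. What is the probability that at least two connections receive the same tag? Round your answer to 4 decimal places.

0.5054

It's easier to compute the probability that all 24 are distinct.
P(all distinct) = 400/400 · 399/400 · ··· · 377/400 ≈ 0.4946.
So the probability of at least one match is 1 − 0.4946 = 0.5054.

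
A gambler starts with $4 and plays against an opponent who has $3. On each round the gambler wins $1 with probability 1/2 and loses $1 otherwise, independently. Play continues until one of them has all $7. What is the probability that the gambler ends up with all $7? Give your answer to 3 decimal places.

With a fair step, P(i) = ½P(i−1) + ½P(i+1) with P(0)=0, P(7)=1 has the linear solution P(i) = i/7.
P(4) = 4/7 ≈ 0.571.

0.571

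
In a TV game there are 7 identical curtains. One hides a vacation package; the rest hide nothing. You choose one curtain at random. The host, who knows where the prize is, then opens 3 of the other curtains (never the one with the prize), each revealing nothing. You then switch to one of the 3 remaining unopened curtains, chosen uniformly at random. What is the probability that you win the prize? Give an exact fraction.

2/7

Your original curtain holds the prize with probability 1/7, so the other 6 collectively hold it with probability 6/7.
The host can always find 3 empty curtains to open, so the reveals don't change that 6/7; it is now spread over the 3 remaining unopened curtains.
P(win by switching) = (6/7) · (1/3) = 2/7.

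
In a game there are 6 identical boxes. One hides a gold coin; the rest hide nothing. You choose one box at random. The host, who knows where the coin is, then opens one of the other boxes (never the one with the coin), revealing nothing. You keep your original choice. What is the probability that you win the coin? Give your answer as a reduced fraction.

1/6

The host can always open an empty box regardless of your choice, so this gives no information about your original box.
P(win by staying) = 1/6.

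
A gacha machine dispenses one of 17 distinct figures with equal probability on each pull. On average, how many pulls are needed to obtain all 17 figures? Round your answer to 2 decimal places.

58.47

After i distinct types are collected, each trial gives a new one with probability (17−i)/17, so the expected wait for the next new type is 17/(17−i).
E = 17/17 + 17/16 + 17/15 + 17/14 + 17/13 + 17/12 + 17/11 + 17/10 + 17/9 + 17/8 + 17/7 + 17/6 + 17/5 + 17/4 + 17/3 + 17/2 + 17/1 = 42142223/720720 ≈ 58.47.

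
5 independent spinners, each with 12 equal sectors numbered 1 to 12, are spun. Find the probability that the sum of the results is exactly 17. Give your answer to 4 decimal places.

There are 12^5 = 248832 equally likely outcomes.
The number of ordered 5-tuples from {1,…,12} summing to 17 is 1815.
P(sum = 17) = 1815/248832 = 605/82944 ≈ 0.0073.

0.0073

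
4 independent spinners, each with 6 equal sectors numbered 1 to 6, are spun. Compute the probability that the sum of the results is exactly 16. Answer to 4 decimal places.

0.0965

There are 6^4 = 1296 equally likely outcomes.
The number of ordered 4-tuples from {1,…,6} summing to 16 is 125.
P(sum = 16) = 125/1296 ≈ 0.0965.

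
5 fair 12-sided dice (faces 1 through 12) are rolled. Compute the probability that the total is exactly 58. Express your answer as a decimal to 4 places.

0.0001

There are 12^5 = 248832 equally likely outcomes.
The number of ordered 5-tuples from {1,…,12} summing to 58 is 15.
P(sum = 58) = 15/248832 = 5/82944 ≈ 0.0001.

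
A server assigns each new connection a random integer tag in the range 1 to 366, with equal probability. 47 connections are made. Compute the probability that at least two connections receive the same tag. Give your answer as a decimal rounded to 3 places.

0.954

It's easier to compute the probability that all 47 are distinct.
P(all distinct) = 366/366 · 365/366 · ··· · 320/366 ≈ 0.046.
So the probability of at least one match is 1 − 0.046 = 0.954.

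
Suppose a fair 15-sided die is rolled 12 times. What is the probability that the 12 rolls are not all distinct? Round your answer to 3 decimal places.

P(all 12 different) = 15/15 · 14/15 · ··· · 4/15 ≈ 0.002.
P(at least two equal) = 1 − 0.002 = 0.998.

0.998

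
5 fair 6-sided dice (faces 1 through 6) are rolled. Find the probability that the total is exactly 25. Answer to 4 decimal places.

There are 6^5 = 7776 equally likely outcomes.
The number of ordered 5-tuples from {1,…,6} summing to 25 is 126.
P(sum = 25) = 126/7776 = 7/432 ≈ 0.0162.

0.0162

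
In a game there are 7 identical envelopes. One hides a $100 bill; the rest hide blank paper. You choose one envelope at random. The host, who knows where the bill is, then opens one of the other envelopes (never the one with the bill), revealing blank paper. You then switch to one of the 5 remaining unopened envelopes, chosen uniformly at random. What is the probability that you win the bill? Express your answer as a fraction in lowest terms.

6/35

Your original envelope holds the bill with probability 1/7, so the other 6 collectively hold it with probability 6/7.
The host can always find an empty envelope to open, so this doesn't change that 6/7; it is now spread over the 5 remaining unopened envelopes.
P(win by switching) = (6/7) · (1/5) = 6/35.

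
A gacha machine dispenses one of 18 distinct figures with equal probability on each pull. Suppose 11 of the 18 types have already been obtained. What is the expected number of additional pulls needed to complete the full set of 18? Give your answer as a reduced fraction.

3267/70

Starting from 11 distinct types, each trial gives a new one with probability (18−i)/18 when i types are held, so the wait for the next new type is 18/(18−i).
E = 18/7 + 18/6 + 18/5 + 18/4 + 18/3 + 18/2 + 18/1 = 3267/70.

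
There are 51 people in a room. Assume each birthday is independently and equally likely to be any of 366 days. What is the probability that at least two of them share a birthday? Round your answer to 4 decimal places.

0.9742

It's easier to compute the probability that all 51 are distinct.
P(all distinct) = 366/366 · 365/366 · ··· · 316/366 ≈ 0.0258.
So the probability of at least one match is 1 − 0.0258 = 0.9742.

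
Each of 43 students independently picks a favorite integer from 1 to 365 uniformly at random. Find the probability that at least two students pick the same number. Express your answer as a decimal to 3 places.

0.924

It's easier to compute the probability that all 43 are distinct.
P(all distinct) = 365/365 · 364/365 · ··· · 323/365 ≈ 0.076.
So the probability of at least one match is 1 − 0.076 = 0.924.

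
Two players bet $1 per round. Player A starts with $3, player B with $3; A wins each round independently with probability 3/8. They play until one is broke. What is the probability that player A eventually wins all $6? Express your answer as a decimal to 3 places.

Let r = q/p = (5/8)/(3/8) = 5/3. The recurrence P(i) = p·P(i+1) + q·P(i−1) with P(0)=0, P(6)=1 gives P(i) = (1 − r^i)/(1 − r^6).
P(3) = (1 − (5/3)^3) / (1 − (5/3)^6) = 27/152 ≈ 0.178.

0.178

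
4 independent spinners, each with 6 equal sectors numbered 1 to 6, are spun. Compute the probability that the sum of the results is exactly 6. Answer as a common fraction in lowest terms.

5/648

There are 6^4 = 1296 equally likely outcomes.
The number of ordered 4-tuples from {1,…,6} summing to 6 is 10.
P(sum = 6) = 10/1296 = 5/648.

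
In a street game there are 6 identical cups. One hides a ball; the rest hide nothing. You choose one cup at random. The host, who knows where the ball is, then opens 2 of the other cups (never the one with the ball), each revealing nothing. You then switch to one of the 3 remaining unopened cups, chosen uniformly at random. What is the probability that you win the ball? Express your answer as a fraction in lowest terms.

5/18

Your original cup holds the ball with probability 1/6, so the other 5 collectively hold it with probability 5/6.
The host can always find 2 empty cups to open, so the reveals don't change that 5/6; it is now spread over the 3 remaining unopened cups.
P(win by switching) = (5/6) · (1/3) = 5/18.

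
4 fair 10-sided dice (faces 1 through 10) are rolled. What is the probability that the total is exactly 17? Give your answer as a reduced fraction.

6/125

There are 10^4 = 10000 equally likely outcomes.
The number of ordered 4-tuples from {1,…,10} summing to 17 is 480.
P(sum = 17) = 480/10000 = 6/125.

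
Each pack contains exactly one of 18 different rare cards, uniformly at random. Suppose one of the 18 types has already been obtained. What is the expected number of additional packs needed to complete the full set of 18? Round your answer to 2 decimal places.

Starting from 1 distinct type, each trial gives a new one with probability (18−i)/18 when i types are held, so the wait for the next new type is 18/(18−i).
E = 18/17 + 18/16 + 18/15 + 18/14 + 18/13 + 18/12 + 18/11 + 18/10 + 18/9 + 18/8 + 18/7 + 18/6 + 18/5 + 18/4 + 18/3 + 18/2 + 18/1 = 42142223/680680 ≈ 61.91.

61.91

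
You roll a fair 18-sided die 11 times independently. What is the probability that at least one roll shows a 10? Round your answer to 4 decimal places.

0.4667

P(no roll shows a 10) = (17/18)^11 ≈ 0.5333.
P(at least one) = 1 − 0.5333 = 0.4667.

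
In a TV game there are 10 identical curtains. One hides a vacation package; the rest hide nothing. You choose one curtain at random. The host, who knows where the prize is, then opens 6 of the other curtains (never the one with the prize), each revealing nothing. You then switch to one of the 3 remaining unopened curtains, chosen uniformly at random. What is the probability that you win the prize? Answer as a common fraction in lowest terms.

3/10

Your original curtain holds the prize with probability 1/10, so the other 9 collectively hold it with probability 9/10.
The host can always find 6 empty curtains to open, so the reveals don't change that 9/10; it is now spread over the 3 remaining unopened curtains.
P(win by switching) = (9/10) · (1/3) = 3/10.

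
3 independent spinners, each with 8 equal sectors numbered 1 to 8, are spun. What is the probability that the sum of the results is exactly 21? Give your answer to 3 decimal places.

There are 8^3 = 512 equally likely outcomes.
The number of ordered 3-tuples from {1,…,8} summing to 21 is 10.
P(sum = 21) = 10/512 = 5/256 ≈ 0.020.

0.020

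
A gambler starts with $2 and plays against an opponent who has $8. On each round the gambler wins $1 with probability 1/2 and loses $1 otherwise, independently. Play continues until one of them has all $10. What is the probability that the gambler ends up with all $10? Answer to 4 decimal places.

0.2000

With a fair step, P(i) = ½P(i−1) + ½P(i+1) with P(0)=0, P(10)=1 has the linear solution P(i) = i/10.
P(2) = 2/10 = 1/5 ≈ 0.2000.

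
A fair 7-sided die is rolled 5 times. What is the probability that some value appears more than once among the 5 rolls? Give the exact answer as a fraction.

P(all 5 different) = 7/7 · 6/7 · ··· · 3/7 = 360/2401.
P(at least two equal) = 1 − 360/2401 = 2041/2401.

2041/2401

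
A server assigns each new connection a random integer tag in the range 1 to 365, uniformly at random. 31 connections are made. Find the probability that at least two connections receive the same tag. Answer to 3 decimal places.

0.730

It's easier to compute the probability that all 31 are distinct.
P(all distinct) = 365/365 · 364/365 · ··· · 335/365 ≈ 0.270.
So the probability of at least one match is 1 − 0.270 = 0.730.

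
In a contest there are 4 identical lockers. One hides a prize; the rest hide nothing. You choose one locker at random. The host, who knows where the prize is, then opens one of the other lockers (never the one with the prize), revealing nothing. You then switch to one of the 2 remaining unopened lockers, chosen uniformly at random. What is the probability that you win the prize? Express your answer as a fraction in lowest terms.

Your original locker holds the prize with probability 1/4, so the other 3 collectively hold it with probability 3/4.
The host can always find an empty locker to open, so this doesn't change that 3/4; it is now spread over the 2 remaining unopened lockers.
P(win by switching) = (3/4) · (1/2) = 3/8.

3/8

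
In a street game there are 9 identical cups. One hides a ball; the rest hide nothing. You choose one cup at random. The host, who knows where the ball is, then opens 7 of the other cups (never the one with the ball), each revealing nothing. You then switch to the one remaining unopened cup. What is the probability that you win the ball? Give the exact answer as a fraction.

8/9

Your original cup holds the ball with probability 1/9, so the other 8 collectively hold it with probability 8/9.
The host can always find 7 empty cups to open, so the reveals don't change that 8/9; it is now spread over the 1 remaining unopened cup.
P(win by switching) = (8/9) · (1/1) = 8/9.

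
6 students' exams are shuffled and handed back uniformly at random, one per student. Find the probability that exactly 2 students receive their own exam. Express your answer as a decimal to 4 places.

0.1875

Choose which 2 of the 6 are fixed: C(6,2) = 15 ways.
The remaining 4 must have no fixed point: D(4) = 9.
P = 15·9/720 = 3/16 ≈ 0.1875.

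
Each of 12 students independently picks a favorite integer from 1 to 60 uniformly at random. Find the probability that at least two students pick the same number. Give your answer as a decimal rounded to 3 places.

It's easier to compute the probability that all 12 are distinct.
P(all distinct) = 60/60 · 59/60 · ··· · 49/60 ≈ 0.308.
So the probability of at least one match is 1 − 0.308 = 0.692.

0.692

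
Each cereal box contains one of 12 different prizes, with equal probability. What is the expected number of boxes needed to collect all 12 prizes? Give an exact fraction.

After i distinct types are collected, each trial gives a new one with probability (12−i)/12, so the expected wait for the next new type is 12/(12−i).
E = 12/12 + 12/11 + 12/10 + 12/9 + 12/8 + 12/7 + 12/6 + 12/5 + 12/4 + 12/3 + 12/2 + 12/1 = 86021/2310.

86021/2310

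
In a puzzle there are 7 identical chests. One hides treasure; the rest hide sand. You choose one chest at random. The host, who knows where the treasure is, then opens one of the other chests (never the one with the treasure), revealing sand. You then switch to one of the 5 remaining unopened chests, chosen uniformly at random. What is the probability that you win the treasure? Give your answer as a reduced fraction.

Your original chest holds the treasure with probability 1/7, so the other 6 collectively hold it with probability 6/7.
The host can always find an empty chest to open, so this doesn't change that 6/7; it is now spread over the 5 remaining unopened chests.
P(win by switching) = (6/7) · (1/5) = 6/35.

6/35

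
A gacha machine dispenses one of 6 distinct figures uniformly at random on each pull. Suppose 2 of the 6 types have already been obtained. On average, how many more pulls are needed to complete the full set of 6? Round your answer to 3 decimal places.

12.500

Starting from 2 distinct types, each trial gives a new one with probability (6−i)/6 when i types are held, so the wait for the next new type is 6/(6−i).
E = 6/4 + 6/3 + 6/2 + 6/1 = 25/2 ≈ 12.500.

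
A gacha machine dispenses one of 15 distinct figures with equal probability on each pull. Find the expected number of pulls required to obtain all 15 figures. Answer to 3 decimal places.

49.773

After i distinct types are collected, each trial gives a new one with probability (15−i)/15, so the expected wait for the next new type is 15/(15−i).
E = 15/15 + 15/14 + 15/13 + 15/12 + 15/11 + 15/10 + 15/9 + 15/8 + 15/7 + 15/6 + 15/5 + 15/4 + 15/3 + 15/2 + 15/1 = 1195757/24024 ≈ 49.773.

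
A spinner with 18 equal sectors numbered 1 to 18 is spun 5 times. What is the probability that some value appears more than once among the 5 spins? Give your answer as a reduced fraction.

997/2187

P(all 5 different) = 18/18 · 17/18 · ··· · 14/18 = 1190/2187.
P(at least two equal) = 1 − 1190/2187 = 997/2187.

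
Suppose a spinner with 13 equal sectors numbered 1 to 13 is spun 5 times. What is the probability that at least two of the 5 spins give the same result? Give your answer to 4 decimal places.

P(all 5 different) = 13/13 · 12/13 · ··· · 9/13 ≈ 0.4160.
P(at least two equal) = 1 − 0.4160 = 0.5840.

0.5840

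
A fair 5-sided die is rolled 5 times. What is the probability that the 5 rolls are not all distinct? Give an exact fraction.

P(all 5 different) = 5/5 · 4/5 · ··· · 1/5 = 24/625.
P(at least two equal) = 1 − 24/625 = 601/625.

601/625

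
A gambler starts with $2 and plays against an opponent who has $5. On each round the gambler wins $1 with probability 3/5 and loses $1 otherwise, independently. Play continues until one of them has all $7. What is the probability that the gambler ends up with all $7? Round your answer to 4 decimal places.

0.5901

Let r = q/p = (2/5)/(3/5) = 2/3. The recurrence P(i) = p·P(i+1) + q·P(i−1) with P(0)=0, P(7)=1 gives P(i) = (1 − r^i)/(1 − r^7).
P(2) = (1 − (2/3)^2) / (1 − (2/3)^7) = 1215/2059 ≈ 0.5901.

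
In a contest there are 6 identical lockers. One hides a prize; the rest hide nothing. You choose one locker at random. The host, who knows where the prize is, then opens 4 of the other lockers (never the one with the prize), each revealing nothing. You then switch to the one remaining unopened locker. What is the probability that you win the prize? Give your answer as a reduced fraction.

5/6

Your original locker holds the prize with probability 1/6, so the other 5 collectively hold it with probability 5/6.
The host can always find 4 empty lockers to open, so the reveals don't change that 5/6; it is now spread over the 1 remaining unopened locker.
P(win by switching) = (5/6) · (1/1) = 5/6.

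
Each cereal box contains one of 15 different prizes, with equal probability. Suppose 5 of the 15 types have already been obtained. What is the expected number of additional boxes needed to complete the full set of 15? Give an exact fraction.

7381/168

Starting from 5 distinct types, each trial gives a new one with probability (15−i)/15 when i types are held, so the wait for the next new type is 15/(15−i).
E = 15/10 + 15/9 + 15/8 + 15/7 + 15/6 + 15/5 + 15/4 + 15/3 + 15/2 + 15/1 = 7381/168.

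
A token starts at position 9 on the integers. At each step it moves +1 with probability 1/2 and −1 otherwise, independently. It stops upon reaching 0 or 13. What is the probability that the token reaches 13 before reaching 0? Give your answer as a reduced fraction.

With a fair step, P(i) = ½P(i−1) + ½P(i+1) with P(0)=0, P(13)=1 has the linear solution P(i) = i/13.
P(9) = 9/13.

9/13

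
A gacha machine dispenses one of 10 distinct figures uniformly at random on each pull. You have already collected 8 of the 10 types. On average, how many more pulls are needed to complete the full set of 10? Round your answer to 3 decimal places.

15.000

Starting from 8 distinct types, each trial gives a new one with probability (10−i)/10 when i types are held, so the wait for the next new type is 10/(10−i).
E = 10/2 + 10/1 = 15 ≈ 15.000.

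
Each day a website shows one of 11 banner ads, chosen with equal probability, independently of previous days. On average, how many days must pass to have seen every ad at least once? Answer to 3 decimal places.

33.219

After i distinct types are collected, each trial gives a new one with probability (11−i)/11, so the expected wait for the next new type is 11/(11−i).
E = 11/11 + 11/10 + 11/9 + 11/8 + 11/7 + 11/6 + 11/5 + 11/4 + 11/3 + 11/2 + 11/1 = 83711/2520 ≈ 33.219.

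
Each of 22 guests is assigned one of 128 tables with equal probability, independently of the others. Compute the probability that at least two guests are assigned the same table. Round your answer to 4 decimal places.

0.8527

It's easier to compute the probability that all 22 are distinct.
P(all distinct) = 128/128 · 127/128 · ··· · 107/128 ≈ 0.1473.
So the probability of at least one match is 1 − 0.1473 = 0.8527.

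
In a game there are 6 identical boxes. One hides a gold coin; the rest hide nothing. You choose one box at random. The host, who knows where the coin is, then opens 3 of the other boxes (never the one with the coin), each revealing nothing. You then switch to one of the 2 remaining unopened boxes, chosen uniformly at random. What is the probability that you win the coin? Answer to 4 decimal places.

0.4167

Your original box holds the coin with probability 1/6, so the other 5 collectively hold it with probability 5/6.
The host can always find 3 empty boxes to open, so the reveals don't change that 5/6; it is now spread over the 2 remaining unopened boxes.
P(win by switching) = (5/6) · (1/2) = 5/12 ≈ 0.4167.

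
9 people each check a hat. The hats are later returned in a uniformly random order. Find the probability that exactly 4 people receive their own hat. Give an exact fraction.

Choose which 4 of the 9 are fixed: C(9,4) = 126 ways.
The remaining 5 must have no fixed point: D(5) = 44.
P = 126·44/362880 = 11/720.

11/720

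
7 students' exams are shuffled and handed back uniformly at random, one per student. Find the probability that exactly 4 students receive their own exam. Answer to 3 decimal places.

Choose which 4 of the 7 are fixed: C(7,4) = 35 ways.
The remaining 3 must have no fixed point: D(3) = 2.
P = 35·2/5040 = 1/72 ≈ 0.014.

0.014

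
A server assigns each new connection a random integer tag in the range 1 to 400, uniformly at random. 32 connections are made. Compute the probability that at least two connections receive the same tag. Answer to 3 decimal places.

It's easier to compute the probability that all 32 are distinct.
P(all distinct) = 400/400 · 399/400 · ··· · 369/400 ≈ 0.280.
So the probability of at least one match is 1 − 0.280 = 0.720.

0.720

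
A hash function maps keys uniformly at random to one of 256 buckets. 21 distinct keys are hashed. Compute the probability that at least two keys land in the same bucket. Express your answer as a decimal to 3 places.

0.570

It's easier to compute the probability that all 21 are distinct.
P(all distinct) = 256/256 · 255/256 · ··· · 236/256 ≈ 0.430.
So the probability of at least one match is 1 − 0.430 = 0.570.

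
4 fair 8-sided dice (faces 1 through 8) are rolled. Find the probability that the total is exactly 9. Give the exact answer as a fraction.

There are 8^4 = 4096 equally likely outcomes.
The number of ordered 4-tuples from {1,…,8} summing to 9 is 56.
P(sum = 9) = 56/4096 = 7/512.

7/512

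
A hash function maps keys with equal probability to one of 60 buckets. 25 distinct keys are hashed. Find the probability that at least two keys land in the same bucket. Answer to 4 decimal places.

0.9972

It's easier to compute the probability that all 25 are distinct.
P(all distinct) = 60/60 · 59/60 · ··· · 36/60 ≈ 0.0028.
So the probability of at least one match is 1 − 0.0028 = 0.9972.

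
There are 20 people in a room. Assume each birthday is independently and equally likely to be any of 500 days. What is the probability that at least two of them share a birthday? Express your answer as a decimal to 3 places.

It's easier to compute the probability that all 20 are distinct.
P(all distinct) = 500/500 · 499/500 · ··· · 481/500 ≈ 0.680.
So the probability of at least one match is 1 − 0.680 = 0.320.

0.320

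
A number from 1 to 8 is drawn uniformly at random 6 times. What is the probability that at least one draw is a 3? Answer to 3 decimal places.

P(no draw is a 3) = (7/8)^6 ≈ 0.449.
P(at least one) = 1 − 0.449 = 0.551.

0.551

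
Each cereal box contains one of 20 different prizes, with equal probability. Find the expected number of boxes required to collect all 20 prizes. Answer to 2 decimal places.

After i distinct types are collected, each trial gives a new one with probability (20−i)/20, so the expected wait for the next new type is 20/(20−i).
E = 20/20 + 20/19 + 20/18 + 20/17 + 20/16 + 20/15 + 20/14 + 20/13 + 20/12 + 20/11 + 20/10 + 20/9 + 20/8 + 20/7 + 20/6 + 20/5 + 20/4 + 20/3 + 20/2 + 20/1 = 279175675/3879876 ≈ 71.95.

71.95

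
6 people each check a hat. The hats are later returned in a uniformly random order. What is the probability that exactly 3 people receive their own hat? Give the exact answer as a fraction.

1/18

Choose which 3 of the 6 are fixed: C(6,3) = 20 ways.
The remaining 3 must have no fixed point: D(3) = 2.
P = 20·2/720 = 1/18.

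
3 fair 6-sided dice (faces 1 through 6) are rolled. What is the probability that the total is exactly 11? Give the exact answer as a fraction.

There are 6^3 = 216 equally likely outcomes.
The number of ordered 3-tuples from {1,…,6} summing to 11 is 27.
P(sum = 11) = 27/216 = 1/8.

1/8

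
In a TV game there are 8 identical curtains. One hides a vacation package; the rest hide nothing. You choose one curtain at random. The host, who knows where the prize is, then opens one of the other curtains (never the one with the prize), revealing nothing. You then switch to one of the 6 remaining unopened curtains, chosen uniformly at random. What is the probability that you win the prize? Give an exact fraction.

Your original curtain holds the prize with probability 1/8, so the other 7 collectively hold it with probability 7/8.
The host can always find an empty curtain to open, so this doesn't change that 7/8; it is now spread over the 6 remaining unopened curtains.
P(win by switching) = (7/8) · (1/6) = 7/48.

7/48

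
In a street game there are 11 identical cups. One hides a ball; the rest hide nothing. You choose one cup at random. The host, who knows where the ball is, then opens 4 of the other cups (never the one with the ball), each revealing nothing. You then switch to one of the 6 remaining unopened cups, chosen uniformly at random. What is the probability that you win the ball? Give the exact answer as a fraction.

5/33

Your original cup holds the ball with probability 1/11, so the other 10 collectively hold it with probability 10/11.
The host can always find 4 empty cups to open, so the reveals don't change that 10/11; it is now spread over the 6 remaining unopened cups.
P(win by switching) = (10/11) · (1/6) = 5/33.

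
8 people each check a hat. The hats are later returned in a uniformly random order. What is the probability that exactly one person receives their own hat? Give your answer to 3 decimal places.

Choose which one is fixed: C(8,1) = 8 ways.
The remaining 7 must have no fixed point: D(7) = 1854.
P = 8·1854/40320 = 103/280 ≈ 0.368.

0.368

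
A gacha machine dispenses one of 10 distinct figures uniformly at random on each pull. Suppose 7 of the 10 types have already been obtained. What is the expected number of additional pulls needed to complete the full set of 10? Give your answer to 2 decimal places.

18.33

Starting from 7 distinct types, each trial gives a new one with probability (10−i)/10 when i types are held, so the wait for the next new type is 10/(10−i).
E = 10/3 + 10/2 + 10/1 = 55/3 ≈ 18.33.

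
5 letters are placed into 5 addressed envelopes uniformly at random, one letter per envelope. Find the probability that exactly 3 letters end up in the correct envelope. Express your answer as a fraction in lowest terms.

1/12

Choose which 3 of the 5 are fixed: C(5,3) = 10 ways.
The remaining 2 must have no fixed point: D(2) = 1.
P = 10·1/120 = 1/12.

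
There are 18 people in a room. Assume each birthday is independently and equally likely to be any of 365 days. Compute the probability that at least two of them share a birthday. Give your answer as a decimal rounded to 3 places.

It's easier to compute the probability that all 18 are distinct.
P(all distinct) = 365/365 · 364/365 · ··· · 348/365 ≈ 0.653.
So the probability of at least one match is 1 − 0.653 = 0.347.

0.347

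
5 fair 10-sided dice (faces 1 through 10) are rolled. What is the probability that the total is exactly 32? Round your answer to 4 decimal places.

There are 10^5 = 100000 equally likely outcomes.
The number of ordered 5-tuples from {1,…,10} summing to 32 is 4840.
P(sum = 32) = 4840/100000 = 121/2500 ≈ 0.0484.

0.0484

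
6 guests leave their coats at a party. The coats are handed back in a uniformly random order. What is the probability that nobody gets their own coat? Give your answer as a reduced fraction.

53/144

This is the derangement probability: permutations of 6 with no fixed point.
D(6) = 6! · (1 − 1/1! + 1/2! − ··· + (−1)^6/6!) = 265.
P = 265/720 = 53/144.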